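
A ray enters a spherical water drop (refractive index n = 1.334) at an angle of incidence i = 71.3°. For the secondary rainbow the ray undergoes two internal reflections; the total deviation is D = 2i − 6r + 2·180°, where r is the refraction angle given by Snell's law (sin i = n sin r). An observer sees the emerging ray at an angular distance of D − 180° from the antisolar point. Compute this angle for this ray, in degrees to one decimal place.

sin r = sin 71.3° / 1.334 = 0.9472/1.334 = 0.7101; r = 45.24°.
D = 2·71.3° − 6·45.24° + 2·180° = 142.60° − 271.44° + 360° = 231.16°.
Angle from antisolar point = D − 180° = 51.16°.

51.2°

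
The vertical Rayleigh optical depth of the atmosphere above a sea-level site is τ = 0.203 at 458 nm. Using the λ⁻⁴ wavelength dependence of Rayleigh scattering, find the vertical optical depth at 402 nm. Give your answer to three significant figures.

τ(402 nm) = τ(458 nm) × (458/402)⁴ = 0.203 × (1.1393)⁴ = 0.203 × 1.6848 = 0.3420.

0.342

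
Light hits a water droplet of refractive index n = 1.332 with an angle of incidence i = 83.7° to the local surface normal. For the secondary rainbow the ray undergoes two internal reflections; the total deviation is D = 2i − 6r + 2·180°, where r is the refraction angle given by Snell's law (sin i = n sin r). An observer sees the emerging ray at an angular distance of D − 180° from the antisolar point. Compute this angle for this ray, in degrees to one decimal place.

57.8°

sin r = sin 83.7° / 1.332 = 0.9940/1.332 = 0.7462; r = 48.26°.
D = 2·83.7° − 6·48.26° + 2·180° = 167.40° − 289.58° + 360° = 237.82°.
Angle from antisolar point = D − 180° = 57.82°.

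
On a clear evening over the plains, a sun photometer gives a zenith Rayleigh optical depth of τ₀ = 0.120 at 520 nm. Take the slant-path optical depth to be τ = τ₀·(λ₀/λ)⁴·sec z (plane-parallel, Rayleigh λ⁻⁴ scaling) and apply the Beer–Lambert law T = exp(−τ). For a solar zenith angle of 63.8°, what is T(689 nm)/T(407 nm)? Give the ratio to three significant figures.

1.89

Airmass: sec 63.8° = 2.2650.
τ(689 nm) = 0.120 × (520/689)⁴ × 2.2650 = 0.120 × 0.3244 × 2.2650 = 0.0882.
τ(407 nm) = 0.120 × (520/407)⁴ × 2.2650 = 0.120 × 2.6646 × 2.2650 = 0.7242.
T(689)/T(407) = exp(τ_B − τ_A) = exp(0.6361) = 1.8890.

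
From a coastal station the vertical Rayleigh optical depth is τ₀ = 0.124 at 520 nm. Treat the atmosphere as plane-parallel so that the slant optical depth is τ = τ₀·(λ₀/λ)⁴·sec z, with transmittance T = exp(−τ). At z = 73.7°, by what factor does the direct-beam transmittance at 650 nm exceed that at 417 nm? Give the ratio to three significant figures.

2.43

Airmass: sec 73.7° = 3.5629.
τ(650 nm) = 0.124 × (520/650)⁴ × 3.5629 = 0.124 × 0.4096 × 3.5629 = 0.1810.
τ(417 nm) = 0.124 × (520/417)⁴ × 3.5629 = 0.124 × 2.4181 × 3.5629 = 1.0683.
T(650)/T(417) = exp(τ_B − τ_A) = exp(0.8874) = 2.4287.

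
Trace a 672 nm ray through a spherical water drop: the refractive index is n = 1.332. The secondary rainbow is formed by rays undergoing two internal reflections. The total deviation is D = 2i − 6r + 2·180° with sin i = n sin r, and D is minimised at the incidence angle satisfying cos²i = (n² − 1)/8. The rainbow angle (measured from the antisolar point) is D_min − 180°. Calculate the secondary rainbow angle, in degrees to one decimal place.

50.6°

cos²i = (1.77422 − 1)/8 = 0.09678; i = arccos(0.31109) = 71.875°.
sin r = sin 71.875°/1.332 = 0.71350; r = 45.520°.
D_min = 2·71.875° − 6·45.520° + 360° = 230.628°.
Rainbow angle = D_min − 180° = 50.628°.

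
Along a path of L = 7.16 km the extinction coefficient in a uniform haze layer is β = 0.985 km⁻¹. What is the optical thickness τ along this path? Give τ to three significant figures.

7.05

τ = β·L = 0.985 × 7.16 = 7.0526.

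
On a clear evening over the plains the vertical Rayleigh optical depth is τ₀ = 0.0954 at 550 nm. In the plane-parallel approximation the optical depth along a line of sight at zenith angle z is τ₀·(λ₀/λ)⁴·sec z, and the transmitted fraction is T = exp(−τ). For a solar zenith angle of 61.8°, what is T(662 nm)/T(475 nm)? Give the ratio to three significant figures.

1.31

Airmass: sec 61.8° = 2.1162.
τ(662 nm) = 0.0954 × (550/662)⁴ × 2.1162 = 0.0954 × 0.4765 × 2.1162 = 0.0962.
τ(475 nm) = 0.0954 × (550/475)⁴ × 2.1162 = 0.0954 × 1.7975 × 2.1162 = 0.3629.
T(662)/T(475) = exp(τ_B − τ_A) = exp(0.2667) = 1.3057.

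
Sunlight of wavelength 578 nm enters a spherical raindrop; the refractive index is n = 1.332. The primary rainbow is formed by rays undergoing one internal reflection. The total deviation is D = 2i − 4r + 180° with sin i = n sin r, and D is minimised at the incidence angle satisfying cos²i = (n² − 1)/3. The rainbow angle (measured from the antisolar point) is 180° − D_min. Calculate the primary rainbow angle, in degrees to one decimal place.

cos²i = (1.77422 − 1)/3 = 0.25807; i = arccos(0.50801) = 59.469°.
sin r = sin 59.469°/1.332 = 0.64666; r = 40.290°.
D_min = 2·59.469° − 4·40.290° + 180° = 137.776°.
Rainbow angle = 180° − D_min = 42.224°.

42.2°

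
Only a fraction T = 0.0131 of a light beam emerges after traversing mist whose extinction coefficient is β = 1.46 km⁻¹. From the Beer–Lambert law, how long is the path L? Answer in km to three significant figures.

2.97 km

Beer–Lambert: T = exp(−βL) ⇒ L = −ln(T)/β = −ln(0.0131)/1.46 = 4.3351/1.46 = 2.969 km.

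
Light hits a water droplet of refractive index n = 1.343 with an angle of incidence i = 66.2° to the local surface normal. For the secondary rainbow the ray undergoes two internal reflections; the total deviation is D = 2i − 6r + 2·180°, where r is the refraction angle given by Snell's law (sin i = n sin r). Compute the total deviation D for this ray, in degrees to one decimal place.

234.7°

sin r = sin 66.2° / 1.343 = 0.9150/1.343 = 0.6813; r = 42.94°.
D = 2·66.2° − 6·42.94° + 2·180° = 132.40° − 257.66° + 360° = 234.74°.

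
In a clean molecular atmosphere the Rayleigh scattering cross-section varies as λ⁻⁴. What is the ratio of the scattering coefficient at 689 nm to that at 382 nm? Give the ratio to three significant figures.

Rayleigh scattering ∝ λ⁻⁴, so the ratio of coefficients is the inverse fourth power of the wavelength ratio.
σ(689)/σ(382) = (382/689)⁴ = (0.5544)⁴ = 0.09449.

0.0945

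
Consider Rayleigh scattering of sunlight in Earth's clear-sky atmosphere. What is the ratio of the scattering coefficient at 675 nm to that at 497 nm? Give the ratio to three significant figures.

0.294

Rayleigh scattering ∝ λ⁻⁴, so the ratio of coefficients is the inverse fourth power of the wavelength ratio.
σ(675)/σ(497) = (497/675)⁴ = (0.7363)⁴ = 0.2939.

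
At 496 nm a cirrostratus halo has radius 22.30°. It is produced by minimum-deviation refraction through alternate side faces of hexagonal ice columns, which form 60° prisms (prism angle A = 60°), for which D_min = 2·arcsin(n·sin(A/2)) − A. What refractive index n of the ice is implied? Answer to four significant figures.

Rearranging: n = sin((D_min + A)/2) / sin(A/2).
(D_min + A)/2 = (22.30° + 60°)/2 = 41.150°.
n = sin 41.150° / sin 30° = 0.6580 / 0.5000 = 1.3161.

1.316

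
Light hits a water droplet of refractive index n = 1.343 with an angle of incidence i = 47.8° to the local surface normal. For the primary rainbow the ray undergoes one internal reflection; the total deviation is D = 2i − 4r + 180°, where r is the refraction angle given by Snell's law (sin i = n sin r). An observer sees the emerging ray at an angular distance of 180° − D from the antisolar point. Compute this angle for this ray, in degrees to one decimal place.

sin r = sin 47.8° / 1.343 = 0.7408/1.343 = 0.5516; r = 33.48°.
D = 2·47.8° − 4·33.48° + 180° = 95.60° − 133.91° + 180° = 141.69°.
Angle from antisolar point = 180° − D = 38.31°.

38.3°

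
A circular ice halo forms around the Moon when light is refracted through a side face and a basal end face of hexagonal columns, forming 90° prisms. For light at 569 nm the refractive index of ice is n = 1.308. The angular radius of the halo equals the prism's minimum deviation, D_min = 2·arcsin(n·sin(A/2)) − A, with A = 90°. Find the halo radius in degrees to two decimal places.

n·sin(A/2) = 1.308 × sin 45° = 1.308 × 0.7071 = 0.9249.
D_min = 2·arcsin(0.9249) − 90° = 2 × 67.653° − 90° = 45.305°.

45.31°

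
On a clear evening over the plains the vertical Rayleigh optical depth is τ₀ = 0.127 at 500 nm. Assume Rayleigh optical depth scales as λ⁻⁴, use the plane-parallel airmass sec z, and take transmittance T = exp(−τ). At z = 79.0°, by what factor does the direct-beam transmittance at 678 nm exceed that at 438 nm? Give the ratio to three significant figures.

Airmass: sec 79.0° = 5.2408.
τ(678 nm) = 0.127 × (500/678)⁴ × 5.2408 = 0.127 × 0.2958 × 5.2408 = 0.1969.
τ(438 nm) = 0.127 × (500/438)⁴ × 5.2408 = 0.127 × 1.6982 × 5.2408 = 1.1303.
T(678)/T(438) = exp(τ_B − τ_A) = exp(0.9334) = 2.5432.

2.54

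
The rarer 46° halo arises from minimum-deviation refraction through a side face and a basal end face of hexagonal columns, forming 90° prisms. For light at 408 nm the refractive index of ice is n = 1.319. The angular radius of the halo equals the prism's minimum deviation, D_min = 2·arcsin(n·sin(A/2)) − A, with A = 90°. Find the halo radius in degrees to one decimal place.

n·sin(A/2) = 1.319 × sin 45° = 1.319 × 0.7071 = 0.9327.
D_min = 2·arcsin(0.9327) − 90° = 2 × 68.856° − 90° = 47.711°.

47.7°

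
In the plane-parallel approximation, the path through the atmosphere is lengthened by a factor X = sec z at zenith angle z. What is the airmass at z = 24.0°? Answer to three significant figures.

1.09

X = sec z = 1/cos 24.0° = 1/0.9135 = 1.0946.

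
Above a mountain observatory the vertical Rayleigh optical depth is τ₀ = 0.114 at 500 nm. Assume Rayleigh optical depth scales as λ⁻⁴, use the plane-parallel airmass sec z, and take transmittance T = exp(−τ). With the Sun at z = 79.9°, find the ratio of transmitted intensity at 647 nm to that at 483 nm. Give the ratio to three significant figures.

Airmass: sec 79.9° = 5.7023.
τ(647 nm) = 0.114 × (500/647)⁴ × 5.7023 = 0.114 × 0.3567 × 5.7023 = 0.2319.
τ(483 nm) = 0.114 × (500/483)⁴ × 5.7023 = 0.114 × 1.1484 × 5.7023 = 0.7465.
T(647)/T(483) = exp(τ_B − τ_A) = exp(0.5147) = 1.6731.

1.67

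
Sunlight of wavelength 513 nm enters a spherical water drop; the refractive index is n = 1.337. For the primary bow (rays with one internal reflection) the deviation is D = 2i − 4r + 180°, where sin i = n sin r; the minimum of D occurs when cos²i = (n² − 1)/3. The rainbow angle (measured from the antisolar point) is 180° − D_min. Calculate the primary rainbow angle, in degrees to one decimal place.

cos²i = (1.78757 − 1)/3 = 0.26252; i = arccos(0.51237) = 59.178°.
sin r = sin 59.178°/1.337 = 0.64231; r = 39.964°.
D_min = 2·59.178° − 4·39.964° + 180° = 138.500°.
Rainbow angle = 180° − D_min = 41.500°.

41.5°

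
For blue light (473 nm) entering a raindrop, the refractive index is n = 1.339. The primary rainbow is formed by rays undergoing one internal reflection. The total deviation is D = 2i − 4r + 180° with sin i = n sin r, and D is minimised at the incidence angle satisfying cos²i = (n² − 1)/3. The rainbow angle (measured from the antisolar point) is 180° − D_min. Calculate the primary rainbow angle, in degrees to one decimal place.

41.2°

cos²i = (1.79292 − 1)/3 = 0.26431; i = arccos(0.51411) = 59.062°.
sin r = sin 59.062°/1.339 = 0.64057; r = 39.834°.
D_min = 2·59.062° − 4·39.834° + 180° = 138.786°.
Rainbow angle = 180° − D_min = 41.214°.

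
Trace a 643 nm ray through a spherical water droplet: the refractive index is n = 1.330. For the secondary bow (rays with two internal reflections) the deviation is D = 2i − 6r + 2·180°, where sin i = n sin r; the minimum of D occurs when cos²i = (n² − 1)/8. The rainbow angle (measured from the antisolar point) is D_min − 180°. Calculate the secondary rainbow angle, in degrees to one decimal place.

cos²i = (1.76890 − 1)/8 = 0.09611; i = arccos(0.31002) = 71.940°.
sin r = sin 71.940°/1.330 = 0.71483; r = 45.630°.
D_min = 2·71.940° − 6·45.630° + 360° = 230.101°.
Rainbow angle = D_min − 180° = 50.101°.

50.1°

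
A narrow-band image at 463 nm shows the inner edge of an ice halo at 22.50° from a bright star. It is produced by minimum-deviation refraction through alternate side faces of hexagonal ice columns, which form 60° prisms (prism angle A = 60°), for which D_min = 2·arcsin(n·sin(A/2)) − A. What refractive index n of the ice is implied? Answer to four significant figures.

Rearranging: n = sin((D_min + A)/2) / sin(A/2).
(D_min + A)/2 = (22.50° + 60°)/2 = 41.250°.
n = sin 41.250° / sin 30° = 0.6593 / 0.5000 = 1.3187.

1.319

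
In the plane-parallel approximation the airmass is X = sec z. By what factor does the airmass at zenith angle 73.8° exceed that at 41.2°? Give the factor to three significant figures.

X(73.8°)/X(41.2°) = sec 73.8° / sec 41.2° = cos 41.2° / cos 73.8° = 0.7524/0.2790 = 2.6969.

2.70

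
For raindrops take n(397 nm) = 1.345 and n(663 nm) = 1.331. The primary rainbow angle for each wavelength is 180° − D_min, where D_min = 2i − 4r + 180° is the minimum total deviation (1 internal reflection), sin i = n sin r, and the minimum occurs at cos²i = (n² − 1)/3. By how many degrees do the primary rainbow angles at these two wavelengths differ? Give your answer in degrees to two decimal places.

2.01°

At 397 nm (n = 1.345): cos²i = 0.26967 → i = 58.715°, r = 39.448°, D_min = 139.635°, rainbow angle = 40.365°.
At 663 nm (n = 1.331): cos²i = 0.25719 → i = 59.527°, r = 40.356°, D_min = 137.630°, rainbow angle = 42.370°.
Angular width = |40.365° − 42.370°| = 2.005°.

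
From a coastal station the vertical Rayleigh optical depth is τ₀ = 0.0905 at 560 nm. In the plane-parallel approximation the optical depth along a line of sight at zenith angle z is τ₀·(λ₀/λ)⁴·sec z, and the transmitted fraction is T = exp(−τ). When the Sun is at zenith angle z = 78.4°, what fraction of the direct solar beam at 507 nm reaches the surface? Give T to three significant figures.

0.512

sec 78.4° = 4.9732.
τ = 0.0905 × (560/507)⁴ × 4.9732 = 0.0905 × 1.4884 × 4.9732 = 0.6699.
T = exp(−0.6699) = 0.5118.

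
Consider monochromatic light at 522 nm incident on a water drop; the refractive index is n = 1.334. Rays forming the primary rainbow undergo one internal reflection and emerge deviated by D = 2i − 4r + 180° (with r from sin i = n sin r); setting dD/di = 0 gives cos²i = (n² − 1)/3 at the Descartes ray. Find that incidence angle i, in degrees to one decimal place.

59.4°

cos²i = (1.334² − 1)/3 = (1.77956 − 1)/3 = 0.25985.
cos i = 0.50976, so i = 59.352°.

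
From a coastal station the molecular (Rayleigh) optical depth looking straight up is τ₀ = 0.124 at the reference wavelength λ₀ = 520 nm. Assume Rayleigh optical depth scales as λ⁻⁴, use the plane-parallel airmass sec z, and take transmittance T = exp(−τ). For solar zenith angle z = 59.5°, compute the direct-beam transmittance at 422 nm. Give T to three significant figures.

0.569

sec 59.5° = 1.9703.
τ = 0.124 × (520/422)⁴ × 1.9703 = 0.124 × 2.3055 × 1.9703 = 0.5633.
T = exp(−0.5633) = 0.5693.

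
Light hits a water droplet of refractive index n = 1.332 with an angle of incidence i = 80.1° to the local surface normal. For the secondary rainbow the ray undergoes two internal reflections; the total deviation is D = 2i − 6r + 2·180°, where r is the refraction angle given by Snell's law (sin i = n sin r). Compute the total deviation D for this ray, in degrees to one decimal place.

sin r = sin 80.1° / 1.332 = 0.9851/1.332 = 0.7396; r = 47.69°.
D = 2·80.1° − 6·47.69° + 2·180° = 160.20° − 286.17° + 360° = 234.03°.

234.0°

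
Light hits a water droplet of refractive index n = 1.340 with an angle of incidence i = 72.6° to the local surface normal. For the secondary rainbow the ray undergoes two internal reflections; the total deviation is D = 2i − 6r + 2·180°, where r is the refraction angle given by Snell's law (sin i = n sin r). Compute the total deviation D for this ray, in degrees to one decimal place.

sin r = sin 72.6° / 1.340 = 0.9542/1.340 = 0.7121; r = 45.41°.
D = 2·72.6° − 6·45.41° + 2·180° = 145.20° − 272.45° + 360° = 232.75°.

232.8°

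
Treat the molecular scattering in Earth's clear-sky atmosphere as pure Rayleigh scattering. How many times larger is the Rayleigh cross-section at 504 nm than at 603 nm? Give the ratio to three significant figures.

2.05

Rayleigh scattering ∝ λ⁻⁴, so the ratio of coefficients is the inverse fourth power of the wavelength ratio.
σ(504)/σ(603) = (603/504)⁴ = (1.1964)⁴ = 2.049.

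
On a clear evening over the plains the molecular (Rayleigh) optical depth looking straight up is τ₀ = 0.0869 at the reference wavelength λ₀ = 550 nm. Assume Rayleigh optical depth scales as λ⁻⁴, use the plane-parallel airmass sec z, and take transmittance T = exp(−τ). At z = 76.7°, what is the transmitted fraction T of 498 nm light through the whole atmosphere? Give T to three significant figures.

sec 76.7° = 4.3469.
τ = 0.0869 × (550/498)⁴ × 4.3469 = 0.0869 × 1.4878 × 4.3469 = 0.5620.
T = exp(−0.5620) = 0.5701.

0.570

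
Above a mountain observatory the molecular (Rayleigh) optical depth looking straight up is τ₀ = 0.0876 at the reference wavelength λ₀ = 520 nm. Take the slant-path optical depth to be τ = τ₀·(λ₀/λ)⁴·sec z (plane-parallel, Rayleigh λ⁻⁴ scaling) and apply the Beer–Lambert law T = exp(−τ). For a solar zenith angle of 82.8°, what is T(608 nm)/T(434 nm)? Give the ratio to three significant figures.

2.91

Airmass: sec 82.8° = 7.9787.
τ(608 nm) = 0.0876 × (520/608)⁴ × 7.9787 = 0.0876 × 0.5351 × 7.9787 = 0.3740.
τ(434 nm) = 0.0876 × (520/434)⁴ × 7.9787 = 0.0876 × 2.0609 × 7.9787 = 1.4404.
T(608)/T(434) = exp(τ_B − τ_A) = exp(1.0665) = 2.9051.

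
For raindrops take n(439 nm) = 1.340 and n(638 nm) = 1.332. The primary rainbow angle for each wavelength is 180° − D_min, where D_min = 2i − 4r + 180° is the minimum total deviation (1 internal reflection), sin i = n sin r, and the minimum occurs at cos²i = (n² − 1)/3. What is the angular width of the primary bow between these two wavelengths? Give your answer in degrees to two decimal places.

At 439 nm (n = 1.340): cos²i = 0.26520 → i = 59.004°, r = 39.770°, D_min = 138.929°, rainbow angle = 41.071°.
At 638 nm (n = 1.332): cos²i = 0.25807 → i = 59.469°, r = 40.290°, D_min = 137.776°, rainbow angle = 42.224°.
Angular width = |41.071° − 42.224°| = 1.153°.

1.15°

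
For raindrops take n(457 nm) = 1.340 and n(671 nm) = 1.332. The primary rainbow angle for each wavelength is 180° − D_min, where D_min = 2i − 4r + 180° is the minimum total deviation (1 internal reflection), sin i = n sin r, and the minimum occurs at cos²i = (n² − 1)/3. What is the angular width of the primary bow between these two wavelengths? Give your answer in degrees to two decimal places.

At 457 nm (n = 1.340): cos²i = 0.26520 → i = 59.004°, r = 39.770°, D_min = 138.929°, rainbow angle = 41.071°.
At 671 nm (n = 1.332): cos²i = 0.25807 → i = 59.469°, r = 40.290°, D_min = 137.776°, rainbow angle = 42.224°.
Angular width = |41.071° − 42.224°| = 1.153°.

1.15°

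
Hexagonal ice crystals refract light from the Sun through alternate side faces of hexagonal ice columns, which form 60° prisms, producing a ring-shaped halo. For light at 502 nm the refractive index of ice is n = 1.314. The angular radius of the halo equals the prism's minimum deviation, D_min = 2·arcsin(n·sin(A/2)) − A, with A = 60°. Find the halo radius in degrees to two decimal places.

22.14°

n·sin(A/2) = 1.314 × sin 30° = 1.314 × 0.5000 = 0.6570.
D_min = 2·arcsin(0.6570) − 60° = 2 × 41.071° − 60° = 22.143°.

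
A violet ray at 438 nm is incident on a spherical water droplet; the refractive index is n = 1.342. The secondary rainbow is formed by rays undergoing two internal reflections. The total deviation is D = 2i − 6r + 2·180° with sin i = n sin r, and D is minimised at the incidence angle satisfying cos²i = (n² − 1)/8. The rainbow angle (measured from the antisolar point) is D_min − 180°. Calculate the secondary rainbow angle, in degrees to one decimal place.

53.2°

cos²i = (1.80096 − 1)/8 = 0.10012; i = arccos(0.31642) = 71.554°.
sin r = sin 71.554°/1.342 = 0.70687; r = 44.981°.
D_min = 2·71.554° − 6·44.981° + 360° = 233.222°.
Rainbow angle = D_min − 180° = 53.222°.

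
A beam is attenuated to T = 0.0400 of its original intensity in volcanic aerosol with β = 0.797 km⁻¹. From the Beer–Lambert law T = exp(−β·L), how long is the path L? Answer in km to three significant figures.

4.04 km

Beer–Lambert: T = exp(−βL) ⇒ L = −ln(T)/β = −ln(0.0400)/0.797 = 3.2189/0.797 = 4.039 km.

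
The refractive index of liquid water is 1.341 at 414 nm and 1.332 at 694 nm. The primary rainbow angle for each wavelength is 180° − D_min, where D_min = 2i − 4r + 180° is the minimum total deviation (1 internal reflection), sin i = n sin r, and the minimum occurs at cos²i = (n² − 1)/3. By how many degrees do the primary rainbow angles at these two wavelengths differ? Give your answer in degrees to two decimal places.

At 414 nm (n = 1.341): cos²i = 0.26609 → i = 58.946°, r = 39.705°, D_min = 139.071°, rainbow angle = 40.929°.
At 694 nm (n = 1.332): cos²i = 0.25807 → i = 59.469°, r = 40.290°, D_min = 137.776°, rainbow angle = 42.224°.
Angular width = |40.929° − 42.224°| = 1.295°.

1.29°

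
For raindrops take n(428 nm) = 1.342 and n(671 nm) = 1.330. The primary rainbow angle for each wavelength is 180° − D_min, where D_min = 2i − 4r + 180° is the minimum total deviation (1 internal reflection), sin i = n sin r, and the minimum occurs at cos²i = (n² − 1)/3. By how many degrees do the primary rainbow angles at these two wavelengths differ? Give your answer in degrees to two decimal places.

1.73°

At 428 nm (n = 1.342): cos²i = 0.26699 → i = 58.888°, r = 39.641°, D_min = 139.213°, rainbow angle = 40.787°.
At 671 nm (n = 1.330): cos²i = 0.25630 → i = 59.585°, r = 40.422°, D_min = 137.484°, rainbow angle = 42.516°.
Angular width = |40.787° − 42.516°| = 1.729°.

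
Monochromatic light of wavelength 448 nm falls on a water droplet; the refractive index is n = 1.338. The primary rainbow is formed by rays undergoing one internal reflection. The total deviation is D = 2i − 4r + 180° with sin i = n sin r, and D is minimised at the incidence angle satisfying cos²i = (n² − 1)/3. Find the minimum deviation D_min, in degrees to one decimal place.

cos²i = (1.79024 − 1)/3 = 0.26341; i = arccos(0.51324) = 59.120°.
sin r = sin 59.120°/1.338 = 0.64144; r = 39.899°.
D_min = 2·59.120° − 4·39.899° + 180° = 138.643°.

138.6°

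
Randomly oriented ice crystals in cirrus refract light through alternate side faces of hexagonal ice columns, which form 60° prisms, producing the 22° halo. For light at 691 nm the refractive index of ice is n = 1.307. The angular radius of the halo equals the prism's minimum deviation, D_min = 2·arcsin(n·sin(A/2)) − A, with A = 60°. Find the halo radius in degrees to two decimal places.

n·sin(A/2) = 1.307 × sin 30° = 1.307 × 0.5000 = 0.6535.
D_min = 2·arcsin(0.6535) − 60° = 2 × 40.806° − 60° = 21.612°.

21.61°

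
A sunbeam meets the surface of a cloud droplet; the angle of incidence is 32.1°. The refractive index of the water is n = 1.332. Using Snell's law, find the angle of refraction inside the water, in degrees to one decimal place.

23.5°

Snell: sin θ_r = sin θ_i / n = sin 32.1° / 1.332 = 0.5314 / 1.332 = 0.3989.
θ_r = arcsin(0.3989) = 23.51°.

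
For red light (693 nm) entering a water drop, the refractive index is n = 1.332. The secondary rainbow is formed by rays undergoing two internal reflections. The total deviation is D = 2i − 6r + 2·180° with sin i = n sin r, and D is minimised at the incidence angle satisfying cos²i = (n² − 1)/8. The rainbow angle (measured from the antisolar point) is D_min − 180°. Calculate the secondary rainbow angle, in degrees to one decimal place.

50.6°

cos²i = (1.77422 − 1)/8 = 0.09678; i = arccos(0.31109) = 71.875°.
sin r = sin 71.875°/1.332 = 0.71350; r = 45.520°.
D_min = 2·71.875° − 6·45.520° + 360° = 230.628°.
Rainbow angle = D_min − 180° = 50.628°.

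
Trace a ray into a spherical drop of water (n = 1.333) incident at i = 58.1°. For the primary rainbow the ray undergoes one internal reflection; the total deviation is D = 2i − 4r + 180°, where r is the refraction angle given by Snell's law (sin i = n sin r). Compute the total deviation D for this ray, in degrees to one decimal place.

sin r = sin 58.1° / 1.333 = 0.8490/1.333 = 0.6369; r = 39.56°.
D = 2·58.1° − 4·39.56° + 180° = 116.20° − 158.24° + 180° = 137.96°.

138.0°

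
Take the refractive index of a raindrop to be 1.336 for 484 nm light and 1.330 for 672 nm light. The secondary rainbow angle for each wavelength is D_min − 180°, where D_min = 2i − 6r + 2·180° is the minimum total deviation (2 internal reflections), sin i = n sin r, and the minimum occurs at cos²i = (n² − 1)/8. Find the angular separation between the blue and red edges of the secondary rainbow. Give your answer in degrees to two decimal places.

At 484 nm (n = 1.336): cos²i = 0.09811 → i = 71.746°, r = 45.303°, D_min = 231.674°, rainbow angle = 51.674°.
At 672 nm (n = 1.330): cos²i = 0.09611 → i = 71.940°, r = 45.630°, D_min = 230.101°, rainbow angle = 50.101°.
Angular width = |51.674° − 50.101°| = 1.573°.

1.57°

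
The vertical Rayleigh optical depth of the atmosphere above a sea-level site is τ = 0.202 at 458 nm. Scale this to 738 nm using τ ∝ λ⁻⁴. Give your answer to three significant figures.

τ(738 nm) = τ(458 nm) × (458/738)⁴ = 0.202 × (0.6206)⁴ = 0.202 × 0.1483 = 0.0300.

0.0300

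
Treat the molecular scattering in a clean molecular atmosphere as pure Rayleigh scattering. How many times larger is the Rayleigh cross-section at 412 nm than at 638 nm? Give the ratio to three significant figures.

5.75

Rayleigh scattering ∝ λ⁻⁴, so the ratio of coefficients is the inverse fourth power of the wavelength ratio.
σ(412)/σ(638) = (638/412)⁴ = (1.5485)⁴ = 5.75.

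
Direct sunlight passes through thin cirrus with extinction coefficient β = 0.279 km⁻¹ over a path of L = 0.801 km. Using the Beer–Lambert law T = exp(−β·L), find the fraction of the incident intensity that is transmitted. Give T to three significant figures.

0.800

τ = β·L = 0.279 × 0.801 = 0.2235.
T = exp(−0.2235) = 0.7997.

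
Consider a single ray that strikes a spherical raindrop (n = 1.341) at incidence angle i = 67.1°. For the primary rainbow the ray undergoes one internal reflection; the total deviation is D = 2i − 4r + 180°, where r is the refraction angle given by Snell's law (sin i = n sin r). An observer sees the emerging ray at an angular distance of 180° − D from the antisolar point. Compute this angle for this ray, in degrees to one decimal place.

sin r = sin 67.1° / 1.341 = 0.9212/1.341 = 0.6869; r = 43.39°.
D = 2·67.1° − 4·43.39° + 180° = 134.20° − 173.55° + 180° = 140.65°.
Angle from antisolar point = 180° − D = 39.35°.

39.4°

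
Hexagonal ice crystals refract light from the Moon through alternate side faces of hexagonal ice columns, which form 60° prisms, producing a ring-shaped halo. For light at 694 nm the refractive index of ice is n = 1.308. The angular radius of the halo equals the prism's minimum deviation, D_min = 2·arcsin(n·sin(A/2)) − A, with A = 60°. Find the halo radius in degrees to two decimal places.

n·sin(A/2) = 1.308 × sin 30° = 1.308 × 0.5000 = 0.6540.
D_min = 2·arcsin(0.6540) − 60° = 2 × 40.844° − 60° = 21.688°.

21.69°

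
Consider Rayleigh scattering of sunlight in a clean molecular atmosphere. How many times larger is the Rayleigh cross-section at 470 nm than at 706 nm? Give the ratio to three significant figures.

Rayleigh scattering ∝ λ⁻⁴, so the ratio of coefficients is the inverse fourth power of the wavelength ratio.
σ(470)/σ(706) = (706/470)⁴ = (1.5021)⁴ = 5.091.

5.09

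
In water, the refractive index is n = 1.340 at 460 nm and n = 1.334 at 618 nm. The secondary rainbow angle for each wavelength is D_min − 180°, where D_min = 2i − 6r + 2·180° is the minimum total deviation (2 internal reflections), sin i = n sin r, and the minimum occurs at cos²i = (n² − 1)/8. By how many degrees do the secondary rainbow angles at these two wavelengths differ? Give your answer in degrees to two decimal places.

1.56°

At 460 nm (n = 1.340): cos²i = 0.09945 → i = 71.618°, r = 45.088°, D_min = 232.709°, rainbow angle = 52.709°.
At 618 nm (n = 1.334): cos²i = 0.09744 → i = 71.810°, r = 45.411°, D_min = 231.153°, rainbow angle = 51.153°.
Angular width = |52.709° − 51.153°| = 1.556°.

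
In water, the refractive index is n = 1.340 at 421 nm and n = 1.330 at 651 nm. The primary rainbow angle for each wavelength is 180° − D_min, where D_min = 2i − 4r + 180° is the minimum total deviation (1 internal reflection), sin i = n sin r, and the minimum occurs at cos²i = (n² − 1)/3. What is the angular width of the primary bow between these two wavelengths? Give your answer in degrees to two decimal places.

At 421 nm (n = 1.340): cos²i = 0.26520 → i = 59.004°, r = 39.770°, D_min = 138.929°, rainbow angle = 41.071°.
At 651 nm (n = 1.330): cos²i = 0.25630 → i = 59.585°, r = 40.422°, D_min = 137.484°, rainbow angle = 42.516°.
Angular width = |41.071° − 42.516°| = 1.445°.

1.45°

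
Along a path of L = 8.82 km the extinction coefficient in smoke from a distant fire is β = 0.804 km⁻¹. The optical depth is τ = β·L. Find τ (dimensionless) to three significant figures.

7.09

τ = β·L = 0.804 × 8.82 = 7.0913.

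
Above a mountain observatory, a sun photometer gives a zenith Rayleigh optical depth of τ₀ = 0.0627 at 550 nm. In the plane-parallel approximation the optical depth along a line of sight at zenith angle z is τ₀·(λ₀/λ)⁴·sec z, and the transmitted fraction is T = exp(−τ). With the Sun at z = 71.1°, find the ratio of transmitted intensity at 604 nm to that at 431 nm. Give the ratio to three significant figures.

Airmass: sec 71.1° = 3.0872.
τ(604 nm) = 0.0627 × (550/604)⁴ × 3.0872 = 0.0627 × 0.6875 × 3.0872 = 0.1331.
τ(431 nm) = 0.0627 × (550/431)⁴ × 3.0872 = 0.0627 × 2.6518 × 3.0872 = 0.5133.
T(604)/T(431) = exp(τ_B − τ_A) = exp(0.3802) = 1.4626.

1.46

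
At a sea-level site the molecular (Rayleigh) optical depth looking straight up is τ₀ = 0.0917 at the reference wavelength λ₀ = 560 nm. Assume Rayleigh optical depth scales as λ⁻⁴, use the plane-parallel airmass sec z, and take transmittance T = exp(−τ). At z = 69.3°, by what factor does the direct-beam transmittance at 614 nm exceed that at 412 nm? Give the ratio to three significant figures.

2.03

Airmass: sec 69.3° = 2.8291.
τ(614 nm) = 0.0917 × (560/614)⁴ × 2.8291 = 0.0917 × 0.6920 × 2.8291 = 0.1795.
τ(412 nm) = 0.0917 × (560/412)⁴ × 2.8291 = 0.0917 × 3.4132 × 2.8291 = 0.8855.
T(614)/T(412) = exp(τ_B − τ_A) = exp(0.7060) = 2.0258.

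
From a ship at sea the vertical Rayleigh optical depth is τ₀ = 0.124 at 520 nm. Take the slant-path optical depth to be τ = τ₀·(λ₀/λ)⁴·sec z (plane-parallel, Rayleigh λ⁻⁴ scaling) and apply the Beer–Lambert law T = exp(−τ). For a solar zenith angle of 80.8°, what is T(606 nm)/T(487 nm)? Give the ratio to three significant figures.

Airmass: sec 80.8° = 6.2546.
τ(606 nm) = 0.124 × (520/606)⁴ × 6.2546 = 0.124 × 0.5422 × 6.2546 = 0.4205.
τ(487 nm) = 0.124 × (520/487)⁴ × 6.2546 = 0.124 × 1.2999 × 6.2546 = 1.0081.
T(606)/T(487) = exp(τ_B − τ_A) = exp(0.5877) = 1.7998.

1.80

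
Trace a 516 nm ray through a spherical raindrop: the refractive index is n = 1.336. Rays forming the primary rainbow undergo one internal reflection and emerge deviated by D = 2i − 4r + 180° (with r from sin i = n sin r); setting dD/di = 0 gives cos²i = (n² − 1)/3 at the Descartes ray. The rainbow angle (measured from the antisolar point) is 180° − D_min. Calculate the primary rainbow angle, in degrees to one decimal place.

41.6°

cos²i = (1.78490 − 1)/3 = 0.26163; i = arccos(0.51150) = 59.236°.
sin r = sin 59.236°/1.336 = 0.64318; r = 40.029°.
D_min = 2·59.236° − 4·40.029° + 180° = 138.356°.
Rainbow angle = 180° − D_min = 41.644°.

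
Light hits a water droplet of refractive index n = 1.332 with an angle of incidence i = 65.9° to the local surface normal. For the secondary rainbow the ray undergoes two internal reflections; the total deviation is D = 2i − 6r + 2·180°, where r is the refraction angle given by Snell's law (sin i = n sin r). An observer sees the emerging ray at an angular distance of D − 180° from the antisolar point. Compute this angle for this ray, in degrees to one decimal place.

52.2°

sin r = sin 65.9° / 1.332 = 0.9128/1.332 = 0.6853; r = 43.26°.
D = 2·65.9° − 6·43.26° + 2·180° = 131.80° − 259.56° + 360° = 232.24°.
Angle from antisolar point = D − 180° = 52.24°.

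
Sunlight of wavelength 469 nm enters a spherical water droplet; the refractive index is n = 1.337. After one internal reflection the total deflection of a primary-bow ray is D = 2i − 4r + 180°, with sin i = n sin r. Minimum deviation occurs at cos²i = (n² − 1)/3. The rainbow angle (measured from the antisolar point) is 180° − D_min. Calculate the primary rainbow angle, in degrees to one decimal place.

cos²i = (1.78757 − 1)/3 = 0.26252; i = arccos(0.51237) = 59.178°.
sin r = sin 59.178°/1.337 = 0.64231; r = 39.964°.
D_min = 2·59.178° − 4·39.964° + 180° = 138.500°.
Rainbow angle = 180° − D_min = 41.500°.

41.5°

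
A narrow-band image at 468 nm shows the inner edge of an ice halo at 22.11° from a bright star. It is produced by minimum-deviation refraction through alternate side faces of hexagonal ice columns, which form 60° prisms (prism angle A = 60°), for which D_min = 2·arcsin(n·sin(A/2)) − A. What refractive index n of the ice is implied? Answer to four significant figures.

Rearranging: n = sin((D_min + A)/2) / sin(A/2).
(D_min + A)/2 = (22.11° + 60°)/2 = 41.055°.
n = sin 41.055° / sin 30° = 0.6568 / 0.5000 = 1.3136.

1.314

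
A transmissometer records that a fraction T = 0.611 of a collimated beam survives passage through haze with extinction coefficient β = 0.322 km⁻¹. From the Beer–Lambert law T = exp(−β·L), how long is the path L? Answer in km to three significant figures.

Beer–Lambert: T = exp(−βL) ⇒ L = −ln(T)/β = −ln(0.611)/0.322 = 0.4927/0.322 = 1.53 km.

1.53 km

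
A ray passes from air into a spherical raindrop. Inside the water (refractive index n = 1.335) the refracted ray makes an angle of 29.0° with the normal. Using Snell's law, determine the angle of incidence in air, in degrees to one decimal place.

Snell: sin θ_i = n · sin θ_r = 1.335 × sin 29.0° = 1.335 × 0.4848 = 0.6472.
θ_i = arcsin(0.6472) = 40.33°.

40.3°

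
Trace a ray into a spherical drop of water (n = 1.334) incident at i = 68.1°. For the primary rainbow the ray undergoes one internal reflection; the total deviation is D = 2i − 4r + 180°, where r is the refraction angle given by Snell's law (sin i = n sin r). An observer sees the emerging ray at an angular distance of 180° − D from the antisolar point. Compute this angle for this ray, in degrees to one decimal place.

sin r = sin 68.1° / 1.334 = 0.9278/1.334 = 0.6955; r = 44.07°.
D = 2·68.1° − 4·44.07° + 180° = 136.20° − 176.28° + 180° = 139.92°.
Angle from antisolar point = 180° − D = 40.08°.

40.1°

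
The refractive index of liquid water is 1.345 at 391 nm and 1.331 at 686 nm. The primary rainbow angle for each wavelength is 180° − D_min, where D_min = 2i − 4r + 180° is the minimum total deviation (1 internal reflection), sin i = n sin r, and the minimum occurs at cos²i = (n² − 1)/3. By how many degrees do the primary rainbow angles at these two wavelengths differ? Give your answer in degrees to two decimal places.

At 391 nm (n = 1.345): cos²i = 0.26967 → i = 58.715°, r = 39.448°, D_min = 139.635°, rainbow angle = 40.365°.
At 686 nm (n = 1.331): cos²i = 0.25719 → i = 59.527°, r = 40.356°, D_min = 137.630°, rainbow angle = 42.370°.
Angular width = |40.365° − 42.370°| = 2.005°.

2.01°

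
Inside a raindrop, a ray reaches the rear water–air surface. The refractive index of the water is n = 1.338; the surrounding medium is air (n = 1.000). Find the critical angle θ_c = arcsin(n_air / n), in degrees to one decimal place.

sin θ_c = n_air / n = 1.000 / 1.338 = 0.7474.
θ_c = arcsin(0.7474) = 48.36°.

48.4°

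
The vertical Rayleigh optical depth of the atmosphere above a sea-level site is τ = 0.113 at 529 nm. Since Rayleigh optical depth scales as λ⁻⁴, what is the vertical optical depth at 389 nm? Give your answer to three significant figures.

0.386

τ(389 nm) = τ(529 nm) × (529/389)⁴ = 0.113 × (1.3599)⁴ = 0.113 × 3.4200 = 0.3865.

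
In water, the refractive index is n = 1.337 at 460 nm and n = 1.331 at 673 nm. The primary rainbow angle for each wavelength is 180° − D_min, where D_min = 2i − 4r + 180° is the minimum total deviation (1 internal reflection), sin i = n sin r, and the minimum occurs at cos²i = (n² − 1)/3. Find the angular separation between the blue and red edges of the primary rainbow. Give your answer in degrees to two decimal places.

0.87°

At 460 nm (n = 1.337): cos²i = 0.26252 → i = 59.178°, r = 39.964°, D_min = 138.500°, rainbow angle = 41.500°.
At 673 nm (n = 1.331): cos²i = 0.25719 → i = 59.527°, r = 40.356°, D_min = 137.630°, rainbow angle = 42.370°.
Angular width = |41.500° − 42.370°| = 0.870°.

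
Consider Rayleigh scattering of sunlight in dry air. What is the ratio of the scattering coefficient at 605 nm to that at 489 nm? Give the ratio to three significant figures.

Rayleigh scattering ∝ λ⁻⁴, so the ratio of coefficients is the inverse fourth power of the wavelength ratio.
σ(605)/σ(489) = (489/605)⁴ = (0.8083)⁴ = 0.4268.

0.427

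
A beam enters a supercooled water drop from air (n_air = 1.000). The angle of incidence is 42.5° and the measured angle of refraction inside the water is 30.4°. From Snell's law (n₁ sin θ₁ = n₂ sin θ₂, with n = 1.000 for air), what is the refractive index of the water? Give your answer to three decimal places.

n = sin θ_i / sin θ_r = sin 42.5° / sin 30.4° = 0.6756 / 0.5060 = 1.3351.

1.335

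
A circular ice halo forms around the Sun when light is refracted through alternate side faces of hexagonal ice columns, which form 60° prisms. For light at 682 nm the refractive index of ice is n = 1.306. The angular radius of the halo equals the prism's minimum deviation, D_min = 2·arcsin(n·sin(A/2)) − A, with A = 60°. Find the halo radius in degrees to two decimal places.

n·sin(A/2) = 1.306 × sin 30° = 1.306 × 0.5000 = 0.6530.
D_min = 2·arcsin(0.6530) − 60° = 2 × 40.768° − 60° = 21.536°.

21.54°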